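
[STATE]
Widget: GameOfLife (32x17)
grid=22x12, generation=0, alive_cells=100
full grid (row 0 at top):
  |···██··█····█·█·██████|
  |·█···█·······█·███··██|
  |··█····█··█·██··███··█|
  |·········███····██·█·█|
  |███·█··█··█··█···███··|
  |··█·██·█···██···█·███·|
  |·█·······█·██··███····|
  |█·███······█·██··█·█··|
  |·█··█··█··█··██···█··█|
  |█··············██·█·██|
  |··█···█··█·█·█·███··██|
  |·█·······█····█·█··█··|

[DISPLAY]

Gen: 0                          
···██··█····█·█·██████          
·█···█·······█·███··██          
··█····█··█·██··███··█          
·········███····██·█·█          
███·█··█··█··█···███··          
··█·██·█···██···█·███·          
·█·······█·██··███····          
█·███······█·██··█·█··          
·█··█··█··█··██···█··█          
█··············██·█·██          
··█···█··█·█·█·███··██          
·█·······█····█·█··█··          
                                
                                
                                
                                


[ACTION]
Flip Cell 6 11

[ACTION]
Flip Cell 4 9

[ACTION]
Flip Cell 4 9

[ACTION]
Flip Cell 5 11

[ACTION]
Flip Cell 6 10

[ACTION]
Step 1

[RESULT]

Gen: 1                          
····█········██···██·█          
··███·█····█··········          
·········██·███····█·█          
··██····██···█·····█··          
·██·███·███·█·········          
█·█·███·███·██·█····█·          
·█···█····█·█·██····█·          
█·███····█·█·····█····          
███·█·······██··█·█··█          
·█········█·██····█···          
·█········█·······█··█          
··········█···█·██··█·          
                                
                                
                                
                                


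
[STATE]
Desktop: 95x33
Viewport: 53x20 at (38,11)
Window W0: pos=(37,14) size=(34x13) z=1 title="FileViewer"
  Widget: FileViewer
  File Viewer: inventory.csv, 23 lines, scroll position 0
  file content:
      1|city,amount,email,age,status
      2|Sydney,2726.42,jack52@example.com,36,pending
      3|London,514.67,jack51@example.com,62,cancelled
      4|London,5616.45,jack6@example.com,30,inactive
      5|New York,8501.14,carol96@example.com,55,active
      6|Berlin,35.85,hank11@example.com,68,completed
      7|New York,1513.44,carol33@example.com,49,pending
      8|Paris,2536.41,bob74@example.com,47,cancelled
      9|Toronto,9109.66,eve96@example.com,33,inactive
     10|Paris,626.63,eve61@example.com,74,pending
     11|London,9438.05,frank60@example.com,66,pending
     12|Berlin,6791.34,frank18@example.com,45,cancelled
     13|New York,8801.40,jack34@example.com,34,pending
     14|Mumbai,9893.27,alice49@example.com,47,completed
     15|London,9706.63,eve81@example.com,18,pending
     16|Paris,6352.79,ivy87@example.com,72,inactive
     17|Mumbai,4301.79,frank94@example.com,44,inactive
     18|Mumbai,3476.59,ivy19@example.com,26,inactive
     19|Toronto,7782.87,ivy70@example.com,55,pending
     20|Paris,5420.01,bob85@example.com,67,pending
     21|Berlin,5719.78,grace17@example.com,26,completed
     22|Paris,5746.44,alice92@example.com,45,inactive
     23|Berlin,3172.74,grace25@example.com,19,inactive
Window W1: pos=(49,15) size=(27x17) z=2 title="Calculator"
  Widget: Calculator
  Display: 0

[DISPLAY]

                                                     
                                                     
                                                     
━━━━━━━━━━━━━━━━━━━━━━━━━━━━━━━━┓                    
 FileViewer┏━━━━━━━━━━━━━━━━━━━━━━━━━┓               
───────────┃ Calculator              ┃               
city,amount┠─────────────────────────┨               
Sydney,2726┃                        0┃               
London,514.┃┌───┬───┬───┬───┐        ┃               
London,5616┃│ 7 │ 8 │ 9 │ ÷ │        ┃               
New York,85┃├───┼───┼───┼───┤        ┃               
Berlin,35.8┃│ 4 │ 5 │ 6 │ × │        ┃               
New York,15┃├───┼───┼───┼───┤        ┃               
Paris,2536.┃│ 1 │ 2 │ 3 │ - │        ┃               
Toronto,910┃├───┼───┼───┼───┤        ┃               
━━━━━━━━━━━┃│ 0 │ . │ = │ + │        ┃               
           ┃├───┼───┼───┼───┤        ┃               
           ┃│ C │ MC│ MR│ M+│        ┃               
           ┃└───┴───┴───┴───┘        ┃               
           ┃                         ┃               


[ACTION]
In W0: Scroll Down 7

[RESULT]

                                                     
                                                     
                                                     
━━━━━━━━━━━━━━━━━━━━━━━━━━━━━━━━┓                    
 FileViewer┏━━━━━━━━━━━━━━━━━━━━━━━━━┓               
───────────┃ Calculator              ┃               
Paris,2536.┠─────────────────────────┨               
Toronto,910┃                        0┃               
Paris,626.6┃┌───┬───┬───┬───┐        ┃               
London,9438┃│ 7 │ 8 │ 9 │ ÷ │        ┃               
Berlin,6791┃├───┼───┼───┼───┤        ┃               
New York,88┃│ 4 │ 5 │ 6 │ × │        ┃               
Mumbai,9893┃├───┼───┼───┼───┤        ┃               
London,9706┃│ 1 │ 2 │ 3 │ - │        ┃               
Paris,6352.┃├───┼───┼───┼───┤        ┃               
━━━━━━━━━━━┃│ 0 │ . │ = │ + │        ┃               
           ┃├───┼───┼───┼───┤        ┃               
           ┃│ C │ MC│ MR│ M+│        ┃               
           ┃└───┴───┴───┴───┘        ┃               
           ┃                         ┃               


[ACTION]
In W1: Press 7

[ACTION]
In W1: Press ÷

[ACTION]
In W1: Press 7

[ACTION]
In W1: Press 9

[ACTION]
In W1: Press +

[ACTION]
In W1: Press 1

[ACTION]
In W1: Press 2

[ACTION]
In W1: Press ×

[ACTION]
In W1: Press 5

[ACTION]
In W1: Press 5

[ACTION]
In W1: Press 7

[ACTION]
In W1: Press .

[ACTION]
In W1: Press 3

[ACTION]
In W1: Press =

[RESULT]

                                                     
                                                     
                                                     
━━━━━━━━━━━━━━━━━━━━━━━━━━━━━━━━┓                    
 FileViewer┏━━━━━━━━━━━━━━━━━━━━━━━━━┓               
───────────┃ Calculator              ┃               
Paris,2536.┠─────────────────────────┨               
Toronto,910┃               6736.98101┃               
Paris,626.6┃┌───┬───┬───┬───┐        ┃               
London,9438┃│ 7 │ 8 │ 9 │ ÷ │        ┃               
Berlin,6791┃├───┼───┼───┼───┤        ┃               
New York,88┃│ 4 │ 5 │ 6 │ × │        ┃               
Mumbai,9893┃├───┼───┼───┼───┤        ┃               
London,9706┃│ 1 │ 2 │ 3 │ - │        ┃               
Paris,6352.┃├───┼───┼───┼───┤        ┃               
━━━━━━━━━━━┃│ 0 │ . │ = │ + │        ┃               
           ┃├───┼───┼───┼───┤        ┃               
           ┃│ C │ MC│ MR│ M+│        ┃               
           ┃└───┴───┴───┴───┘        ┃               
           ┃                         ┃               


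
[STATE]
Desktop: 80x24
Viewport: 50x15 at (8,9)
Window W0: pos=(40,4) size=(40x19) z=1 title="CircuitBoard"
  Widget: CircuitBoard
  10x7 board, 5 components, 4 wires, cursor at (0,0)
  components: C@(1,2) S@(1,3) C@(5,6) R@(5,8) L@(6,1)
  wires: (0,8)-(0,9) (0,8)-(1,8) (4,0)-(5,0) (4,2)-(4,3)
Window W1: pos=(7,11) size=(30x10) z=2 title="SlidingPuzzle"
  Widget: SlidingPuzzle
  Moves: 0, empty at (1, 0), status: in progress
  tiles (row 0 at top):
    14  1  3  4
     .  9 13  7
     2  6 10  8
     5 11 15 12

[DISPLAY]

                                ┃                 
                                ┃1           C   S
━━━━━━━━━━━━━━━━━━━━━━━━━━━━┓   ┃                 
 SlidingPuzzle              ┃   ┃2                
────────────────────────────┨   ┃                 
┌────┬────┬────┬────┐       ┃   ┃3                
│ 14 │  1 │  3 │  4 │       ┃   ┃                 
├────┼────┼────┼────┤       ┃   ┃4   ·       · ─ ·
│    │  9 │ 13 │  7 │       ┃   ┃    │            
├────┼────┼────┼────┤       ┃   ┃5   ·            
│  2 │  6 │ 10 │  8 │       ┃   ┃                 
━━━━━━━━━━━━━━━━━━━━━━━━━━━━┛   ┃6       L        
                                ┃Cursor: (0,0)    
                                ┗━━━━━━━━━━━━━━━━━
                                                  


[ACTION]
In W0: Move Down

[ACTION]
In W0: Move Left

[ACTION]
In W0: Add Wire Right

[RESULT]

                                ┃                 
                                ┃1  [.]─ ·   C   S
━━━━━━━━━━━━━━━━━━━━━━━━━━━━┓   ┃                 
 SlidingPuzzle              ┃   ┃2                
────────────────────────────┨   ┃                 
┌────┬────┬────┬────┐       ┃   ┃3                
│ 14 │  1 │  3 │  4 │       ┃   ┃                 
├────┼────┼────┼────┤       ┃   ┃4   ·       · ─ ·
│    │  9 │ 13 │  7 │       ┃   ┃    │            
├────┼────┼────┼────┤       ┃   ┃5   ·            
│  2 │  6 │ 10 │  8 │       ┃   ┃                 
━━━━━━━━━━━━━━━━━━━━━━━━━━━━┛   ┃6       L        
                                ┃Cursor: (1,0)    
                                ┗━━━━━━━━━━━━━━━━━
                                                  


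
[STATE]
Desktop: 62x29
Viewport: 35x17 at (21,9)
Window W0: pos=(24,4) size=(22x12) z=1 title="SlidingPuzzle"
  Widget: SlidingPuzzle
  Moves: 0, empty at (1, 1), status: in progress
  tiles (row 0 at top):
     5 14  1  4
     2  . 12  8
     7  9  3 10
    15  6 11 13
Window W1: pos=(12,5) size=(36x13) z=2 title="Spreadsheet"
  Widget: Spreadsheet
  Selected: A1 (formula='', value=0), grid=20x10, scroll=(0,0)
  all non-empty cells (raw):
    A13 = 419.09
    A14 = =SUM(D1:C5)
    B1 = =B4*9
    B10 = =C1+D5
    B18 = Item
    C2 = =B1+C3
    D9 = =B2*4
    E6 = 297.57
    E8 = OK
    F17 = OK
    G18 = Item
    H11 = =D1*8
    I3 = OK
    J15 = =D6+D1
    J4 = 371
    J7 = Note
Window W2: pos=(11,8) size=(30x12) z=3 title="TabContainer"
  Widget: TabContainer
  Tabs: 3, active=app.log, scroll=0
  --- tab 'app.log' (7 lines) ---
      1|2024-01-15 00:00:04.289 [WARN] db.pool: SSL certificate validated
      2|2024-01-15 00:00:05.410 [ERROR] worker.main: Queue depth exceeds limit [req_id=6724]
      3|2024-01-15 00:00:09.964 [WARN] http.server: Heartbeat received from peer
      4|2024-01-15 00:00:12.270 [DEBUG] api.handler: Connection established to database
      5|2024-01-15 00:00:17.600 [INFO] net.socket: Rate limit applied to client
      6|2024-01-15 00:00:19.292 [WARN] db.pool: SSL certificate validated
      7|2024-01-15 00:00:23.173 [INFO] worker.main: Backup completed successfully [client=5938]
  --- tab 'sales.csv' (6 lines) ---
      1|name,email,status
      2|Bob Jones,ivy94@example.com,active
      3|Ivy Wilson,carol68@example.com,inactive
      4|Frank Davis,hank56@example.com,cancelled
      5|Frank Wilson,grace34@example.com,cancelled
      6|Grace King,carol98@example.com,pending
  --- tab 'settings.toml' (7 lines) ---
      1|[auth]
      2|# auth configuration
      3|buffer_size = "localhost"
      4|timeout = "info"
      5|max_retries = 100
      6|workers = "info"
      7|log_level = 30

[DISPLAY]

iner               ┃   D  ┃        
───────────────────┨------┃        
│ sales.csv │ setti┃      ┃        
───────────────────┃      ┃        
5 00:00:04.289 [WAR┃      ┃        
5 00:00:05.410 [ERR┃      ┃        
5 00:00:09.964 [WAR┃      ┃        
5 00:00:12.270 [DEB┃      ┃        
5 00:00:17.600 [INF┃━━━━━━┛        
5 00:00:19.292 [WAR┃               
━━━━━━━━━━━━━━━━━━━┛               
                                   
                                   
                                   
                                   
                                   
                                   


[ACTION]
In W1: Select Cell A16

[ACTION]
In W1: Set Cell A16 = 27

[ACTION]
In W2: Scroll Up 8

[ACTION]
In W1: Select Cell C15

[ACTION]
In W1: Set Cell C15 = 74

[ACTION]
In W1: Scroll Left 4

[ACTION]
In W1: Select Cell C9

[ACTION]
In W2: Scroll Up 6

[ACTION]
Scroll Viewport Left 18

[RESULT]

        ┃ TabContainer             
        ┠──────────────────────────
        ┃[app.log]│ sales.csv │ set
        ┃──────────────────────────
        ┃2024-01-15 00:00:04.289 [W
        ┃2024-01-15 00:00:05.410 [E
        ┃2024-01-15 00:00:09.964 [W
        ┃2024-01-15 00:00:12.270 [D
        ┃2024-01-15 00:00:17.600 [I
        ┃2024-01-15 00:00:19.292 [W
        ┗━━━━━━━━━━━━━━━━━━━━━━━━━━
                                   
                                   
                                   
                                   
                                   
                                   


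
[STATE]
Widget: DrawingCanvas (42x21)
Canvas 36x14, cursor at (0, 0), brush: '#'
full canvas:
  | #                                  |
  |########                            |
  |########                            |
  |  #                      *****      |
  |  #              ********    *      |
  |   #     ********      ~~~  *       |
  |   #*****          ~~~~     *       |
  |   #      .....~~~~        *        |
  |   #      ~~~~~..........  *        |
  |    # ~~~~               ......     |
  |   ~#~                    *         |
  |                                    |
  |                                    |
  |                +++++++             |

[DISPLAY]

+#                                        
########                                  
########                                  
  #                      *****            
  #              ********    *            
   #     ********      ~~~  *             
   #*****          ~~~~     *             
   #      .....~~~~        *              
   #      ~~~~~..........  *              
    # ~~~~               ......           
   ~#~                    *               
                                          
                                          
                +++++++                   
                                          
                                          
                                          
                                          
                                          
                                          
                                          


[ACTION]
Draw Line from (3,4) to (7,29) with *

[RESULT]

+#                                        
########                                  
########                                  
  # ****                 *****            
  #     ******   ********    *            
   #     ***********   ~~~  *             
   #*****          ~******  *             
   #      .....~~~~       ****            
   #      ~~~~~..........  *              
    # ~~~~               ......           
   ~#~                    *               
                                          
                                          
                +++++++                   
                                          
                                          
                                          
                                          
                                          
                                          
                                          


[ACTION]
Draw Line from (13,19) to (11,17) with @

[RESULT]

+#                                        
########                                  
########                                  
  # ****                 *****            
  #     ******   ********    *            
   #     ***********   ~~~  *             
   #*****          ~******  *             
   #      .....~~~~       ****            
   #      ~~~~~..........  *              
    # ~~~~               ......           
   ~#~                    *               
                 @                        
                  @                       
                +++@+++                   
                                          
                                          
                                          
                                          
                                          
                                          
                                          


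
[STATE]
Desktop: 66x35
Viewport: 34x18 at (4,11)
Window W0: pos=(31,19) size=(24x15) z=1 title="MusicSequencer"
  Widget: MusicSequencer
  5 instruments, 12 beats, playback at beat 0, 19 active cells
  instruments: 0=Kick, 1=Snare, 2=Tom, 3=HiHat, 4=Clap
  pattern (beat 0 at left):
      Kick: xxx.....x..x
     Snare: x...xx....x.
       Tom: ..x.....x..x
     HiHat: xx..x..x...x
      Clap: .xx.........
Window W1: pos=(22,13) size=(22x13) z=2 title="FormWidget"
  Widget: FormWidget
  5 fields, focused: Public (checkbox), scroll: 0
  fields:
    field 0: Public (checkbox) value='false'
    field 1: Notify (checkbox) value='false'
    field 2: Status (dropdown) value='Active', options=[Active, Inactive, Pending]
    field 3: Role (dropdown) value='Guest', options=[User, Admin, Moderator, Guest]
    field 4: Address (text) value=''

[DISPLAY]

                                  
                                  
                  ┏━━━━━━━━━━━━━━━
                  ┃ FormWidget    
                  ┠───────────────
                  ┃> Public:     [
                  ┃  Notify:     [
                  ┃  Status:     [
                  ┃  Role:       [
                  ┃  Address:    [
                  ┃               
                  ┃               
                  ┃               
                  ┃               
                  ┗━━━━━━━━━━━━━━━
                           ┃ HiHat
                           ┃  Clap
                           ┃      


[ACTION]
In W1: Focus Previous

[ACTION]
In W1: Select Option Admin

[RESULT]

                                  
                                  
                  ┏━━━━━━━━━━━━━━━
                  ┃ FormWidget    
                  ┠───────────────
                  ┃  Public:     [
                  ┃  Notify:     [
                  ┃  Status:     [
                  ┃  Role:       [
                  ┃> Address:    [
                  ┃               
                  ┃               
                  ┃               
                  ┃               
                  ┗━━━━━━━━━━━━━━━
                           ┃ HiHat
                           ┃  Clap
                           ┃      


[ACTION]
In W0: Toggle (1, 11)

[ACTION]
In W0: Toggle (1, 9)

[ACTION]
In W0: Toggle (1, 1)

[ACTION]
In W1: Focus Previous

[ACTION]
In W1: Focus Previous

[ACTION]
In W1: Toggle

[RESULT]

                                  
                                  
                  ┏━━━━━━━━━━━━━━━
                  ┃ FormWidget    
                  ┠───────────────
                  ┃  Public:     [
                  ┃  Notify:     [
                  ┃> Status:     [
                  ┃  Role:       [
                  ┃  Address:    [
                  ┃               
                  ┃               
                  ┃               
                  ┃               
                  ┗━━━━━━━━━━━━━━━
                           ┃ HiHat
                           ┃  Clap
                           ┃      


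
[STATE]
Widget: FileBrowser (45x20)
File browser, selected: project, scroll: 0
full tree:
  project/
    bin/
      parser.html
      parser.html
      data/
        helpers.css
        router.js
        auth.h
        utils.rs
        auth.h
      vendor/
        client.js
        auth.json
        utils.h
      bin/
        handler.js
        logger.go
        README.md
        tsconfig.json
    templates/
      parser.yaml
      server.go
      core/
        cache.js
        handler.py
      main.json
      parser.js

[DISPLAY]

> [-] project/                               
    [+] bin/                                 
    [+] templates/                           
                                             
                                             
                                             
                                             
                                             
                                             
                                             
                                             
                                             
                                             
                                             
                                             
                                             
                                             
                                             
                                             
                                             


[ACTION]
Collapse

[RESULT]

> [+] project/                               
                                             
                                             
                                             
                                             
                                             
                                             
                                             
                                             
                                             
                                             
                                             
                                             
                                             
                                             
                                             
                                             
                                             
                                             
                                             


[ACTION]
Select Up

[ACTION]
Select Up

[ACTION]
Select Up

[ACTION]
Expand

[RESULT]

> [-] project/                               
    [+] bin/                                 
    [+] templates/                           
                                             
                                             
                                             
                                             
                                             
                                             
                                             
                                             
                                             
                                             
                                             
                                             
                                             
                                             
                                             
                                             
                                             


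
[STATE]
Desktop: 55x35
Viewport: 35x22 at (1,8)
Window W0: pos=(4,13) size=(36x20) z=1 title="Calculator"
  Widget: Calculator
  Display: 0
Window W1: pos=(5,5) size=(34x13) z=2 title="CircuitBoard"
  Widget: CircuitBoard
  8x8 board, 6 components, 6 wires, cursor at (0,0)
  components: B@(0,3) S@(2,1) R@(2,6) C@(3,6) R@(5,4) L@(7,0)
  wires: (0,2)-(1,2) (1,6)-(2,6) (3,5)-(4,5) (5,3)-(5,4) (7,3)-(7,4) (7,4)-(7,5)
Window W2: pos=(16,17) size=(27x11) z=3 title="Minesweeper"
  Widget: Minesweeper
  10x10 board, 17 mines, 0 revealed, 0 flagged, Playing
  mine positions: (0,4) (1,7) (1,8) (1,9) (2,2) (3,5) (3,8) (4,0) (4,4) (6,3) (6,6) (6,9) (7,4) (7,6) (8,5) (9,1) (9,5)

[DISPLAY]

    ┃   0 1 2 3 4 5 6 7            
    ┃0  [.]      ·   B             
    ┃            │                 
    ┃1           ·               · 
    ┃                            │ 
   ┏┃2       S                   R 
   ┃┃                              
   ┠┃3                       ·   C 
   ┃┃                        │     
   ┃┗━━━━━━━━━━┏━━━━━━━━━━━━━━━━━━━
   ┃│ 7 │ 8 │ 9┃ Minesweeper       
   ┃├───┼───┼──┠───────────────────
   ┃│ 4 │ 5 │ 6┃■■■■■■■■■■         
   ┃├───┼───┼──┃■■■■■■■■■■         
   ┃│ 1 │ 2 │ 3┃■■■■■■■■■■         
   ┃├───┼───┼──┃■■■■■■■■■■         
   ┃│ 0 │ . │ =┃■■■■■■■■■■         
   ┃├───┼───┼──┃■■■■■■■■■■         
   ┃│ C │ MC│ M┃■■■■■■■■■■         
   ┃└───┴───┴──┗━━━━━━━━━━━━━━━━━━━
   ┃                               
   ┃                               


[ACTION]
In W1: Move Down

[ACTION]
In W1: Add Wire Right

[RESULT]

    ┃   0 1 2 3 4 5 6 7            
    ┃0           ·   B             
    ┃            │                 
    ┃1  [.]─ ·   ·               · 
    ┃                            │ 
   ┏┃2       S                   R 
   ┃┃                              
   ┠┃3                       ·   C 
   ┃┃                        │     
   ┃┗━━━━━━━━━━┏━━━━━━━━━━━━━━━━━━━
   ┃│ 7 │ 8 │ 9┃ Minesweeper       
   ┃├───┼───┼──┠───────────────────
   ┃│ 4 │ 5 │ 6┃■■■■■■■■■■         
   ┃├───┼───┼──┃■■■■■■■■■■         
   ┃│ 1 │ 2 │ 3┃■■■■■■■■■■         
   ┃├───┼───┼──┃■■■■■■■■■■         
   ┃│ 0 │ . │ =┃■■■■■■■■■■         
   ┃├───┼───┼──┃■■■■■■■■■■         
   ┃│ C │ MC│ M┃■■■■■■■■■■         
   ┃└───┴───┴──┗━━━━━━━━━━━━━━━━━━━
   ┃                               
   ┃                               


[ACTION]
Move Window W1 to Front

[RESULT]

    ┃   0 1 2 3 4 5 6 7            
    ┃0           ·   B             
    ┃            │                 
    ┃1  [.]─ ·   ·               · 
    ┃                            │ 
   ┏┃2       S                   R 
   ┃┃                              
   ┠┃3                       ·   C 
   ┃┃                        │     
   ┃┗━━━━━━━━━━━━━━━━━━━━━━━━━━━━━━
   ┃│ 7 │ 8 │ 9┃ Minesweeper       
   ┃├───┼───┼──┠───────────────────
   ┃│ 4 │ 5 │ 6┃■■■■■■■■■■         
   ┃├───┼───┼──┃■■■■■■■■■■         
   ┃│ 1 │ 2 │ 3┃■■■■■■■■■■         
   ┃├───┼───┼──┃■■■■■■■■■■         
   ┃│ 0 │ . │ =┃■■■■■■■■■■         
   ┃├───┼───┼──┃■■■■■■■■■■         
   ┃│ C │ MC│ M┃■■■■■■■■■■         
   ┃└───┴───┴──┗━━━━━━━━━━━━━━━━━━━
   ┃                               
   ┃                               


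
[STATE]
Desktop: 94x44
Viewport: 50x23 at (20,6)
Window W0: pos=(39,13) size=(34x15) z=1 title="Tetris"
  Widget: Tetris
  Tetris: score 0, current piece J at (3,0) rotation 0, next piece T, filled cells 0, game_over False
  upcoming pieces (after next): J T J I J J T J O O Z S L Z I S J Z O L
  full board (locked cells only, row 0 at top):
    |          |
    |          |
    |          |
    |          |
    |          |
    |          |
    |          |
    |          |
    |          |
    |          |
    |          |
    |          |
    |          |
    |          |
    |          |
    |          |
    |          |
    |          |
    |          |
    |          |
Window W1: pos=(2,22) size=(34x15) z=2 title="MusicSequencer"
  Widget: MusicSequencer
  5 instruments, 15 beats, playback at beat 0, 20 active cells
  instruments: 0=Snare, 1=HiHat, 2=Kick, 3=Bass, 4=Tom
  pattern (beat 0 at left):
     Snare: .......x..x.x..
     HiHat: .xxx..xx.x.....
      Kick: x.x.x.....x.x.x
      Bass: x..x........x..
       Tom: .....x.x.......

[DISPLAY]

                                                  
                                                  
                                                  
                                                  
                                                  
                                                  
                                                  
                   ┏━━━━━━━━━━━━━━━━━━━━━━━━━━━━━━
                   ┃ Tetris                       
                   ┠──────────────────────────────
                   ┃          │Next:              
                   ┃          │ ▒                 
                   ┃          │▒▒▒                
                   ┃          │                   
                   ┃          │                   
                   ┃          │                   
━━━━━━━━━━━━━━━┓   ┃          │Score:             
               ┃   ┃          │0                  
───────────────┨   ┃          │                   
1234           ┃   ┃          │                   
·█··           ┃   ┃          │                   
····           ┃   ┗━━━━━━━━━━━━━━━━━━━━━━━━━━━━━━
·█·█           ┃                                  


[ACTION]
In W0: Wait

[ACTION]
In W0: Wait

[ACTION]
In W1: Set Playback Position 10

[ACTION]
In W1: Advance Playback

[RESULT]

                                                  
                                                  
                                                  
                                                  
                                                  
                                                  
                                                  
                   ┏━━━━━━━━━━━━━━━━━━━━━━━━━━━━━━
                   ┃ Tetris                       
                   ┠──────────────────────────────
                   ┃          │Next:              
                   ┃          │ ▒                 
                   ┃          │▒▒▒                
                   ┃          │                   
                   ┃          │                   
                   ┃          │                   
━━━━━━━━━━━━━━━┓   ┃          │Score:             
               ┃   ┃          │0                  
───────────────┨   ┃          │                   
▼234           ┃   ┃          │                   
·█··           ┃   ┃          │                   
····           ┃   ┗━━━━━━━━━━━━━━━━━━━━━━━━━━━━━━
·█·█           ┃                                  


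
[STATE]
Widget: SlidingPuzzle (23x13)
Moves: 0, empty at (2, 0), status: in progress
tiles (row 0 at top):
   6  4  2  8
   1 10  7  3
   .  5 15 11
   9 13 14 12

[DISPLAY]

┌────┬────┬────┬────┐  
│  6 │  4 │  2 │  8 │  
├────┼────┼────┼────┤  
│  1 │ 10 │  7 │  3 │  
├────┼────┼────┼────┤  
│    │  5 │ 15 │ 11 │  
├────┼────┼────┼────┤  
│  9 │ 13 │ 14 │ 12 │  
└────┴────┴────┴────┘  
Moves: 0               
                       
                       
                       


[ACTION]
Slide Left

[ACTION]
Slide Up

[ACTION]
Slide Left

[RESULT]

┌────┬────┬────┬────┐  
│  6 │  4 │  2 │  8 │  
├────┼────┼────┼────┤  
│  1 │ 10 │  7 │  3 │  
├────┼────┼────┼────┤  
│  5 │ 13 │ 15 │ 11 │  
├────┼────┼────┼────┤  
│  9 │ 14 │    │ 12 │  
└────┴────┴────┴────┘  
Moves: 3               
                       
                       
                       


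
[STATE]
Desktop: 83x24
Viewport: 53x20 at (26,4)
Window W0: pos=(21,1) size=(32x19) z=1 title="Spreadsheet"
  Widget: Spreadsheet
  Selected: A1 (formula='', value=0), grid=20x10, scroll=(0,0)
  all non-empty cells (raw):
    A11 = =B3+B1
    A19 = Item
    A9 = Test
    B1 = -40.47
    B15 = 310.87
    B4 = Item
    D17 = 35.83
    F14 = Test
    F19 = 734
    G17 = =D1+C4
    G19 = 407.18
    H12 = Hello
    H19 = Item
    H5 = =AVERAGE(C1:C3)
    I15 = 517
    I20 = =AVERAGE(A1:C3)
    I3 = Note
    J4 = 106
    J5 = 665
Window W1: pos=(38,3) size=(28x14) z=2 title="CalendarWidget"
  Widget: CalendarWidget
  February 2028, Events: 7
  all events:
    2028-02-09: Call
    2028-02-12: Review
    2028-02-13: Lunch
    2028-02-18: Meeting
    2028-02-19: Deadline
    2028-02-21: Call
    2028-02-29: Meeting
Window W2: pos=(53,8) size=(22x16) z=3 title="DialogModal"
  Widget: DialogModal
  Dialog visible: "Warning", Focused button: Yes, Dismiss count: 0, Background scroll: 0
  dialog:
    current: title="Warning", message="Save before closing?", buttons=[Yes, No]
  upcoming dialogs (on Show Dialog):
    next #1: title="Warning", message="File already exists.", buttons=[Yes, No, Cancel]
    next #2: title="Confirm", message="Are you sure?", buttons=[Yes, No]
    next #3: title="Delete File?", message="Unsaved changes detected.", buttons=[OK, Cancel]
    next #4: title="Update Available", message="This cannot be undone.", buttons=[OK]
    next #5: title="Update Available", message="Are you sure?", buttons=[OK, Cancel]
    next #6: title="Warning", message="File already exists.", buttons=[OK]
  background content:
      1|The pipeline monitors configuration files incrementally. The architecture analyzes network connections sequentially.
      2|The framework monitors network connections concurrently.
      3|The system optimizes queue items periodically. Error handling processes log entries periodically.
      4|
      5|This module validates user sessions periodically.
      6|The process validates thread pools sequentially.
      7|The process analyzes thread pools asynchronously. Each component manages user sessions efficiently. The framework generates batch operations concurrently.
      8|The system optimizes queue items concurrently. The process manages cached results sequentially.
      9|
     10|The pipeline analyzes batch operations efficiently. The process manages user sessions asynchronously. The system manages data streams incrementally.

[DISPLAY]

            ┃ CalendarWidget           ┃             
   A       B┠──────────────────────────┨             
------------┃      February 2028       ┃             
     [0]  -4┃Mo Tu We Th Fr Sa Su      ┃             
       0    ┃    1  2  3  4┏━━━━━━━━━━━━━━━━━━━━┓    
       0    ┃ 7  8  9* 10 1┃ DialogModal        ┃    
       0Item┃14 15 16 17 18┠────────────────────┨    
       0    ┃21* 22 23 24 2┃The pipeline monitor┃    
       0    ┃28 29*        ┃The framework monito┃    
       0    ┃              ┃The system optimizes┃    
       0    ┃              ┃  ┌──────────────┐  ┃    
Test        ┃              ┃Th│   Warning    │te┃    
       0    ┗━━━━━━━━━━━━━━┃Th│Save before cl│te┃    
  -40.47       0       0  ┃┃Th│  [Yes]  No   │es┃    
       0       0       0  ┃┃Th└──────────────┘es┃    
━━━━━━━━━━━━━━━━━━━━━━━━━━┛┃                    ┃    
                           ┃The pipeline analyze┃    
                           ┃                    ┃    
                           ┃                    ┃    
                           ┗━━━━━━━━━━━━━━━━━━━━┛    


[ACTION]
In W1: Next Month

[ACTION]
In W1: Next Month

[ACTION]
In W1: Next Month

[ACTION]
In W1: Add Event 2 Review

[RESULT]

            ┃ CalendarWidget           ┃             
   A       B┠──────────────────────────┨             
------------┃         May 2028         ┃             
     [0]  -4┃Mo Tu We Th Fr Sa Su      ┃             
       0    ┃ 1  2*  3  4  ┏━━━━━━━━━━━━━━━━━━━━┓    
       0    ┃ 8  9 10 11 12┃ DialogModal        ┃    
       0Item┃15 16 17 18 19┠────────────────────┨    
       0    ┃22 23 24 25 26┃The pipeline monitor┃    
       0    ┃29 30 31      ┃The framework monito┃    
       0    ┃              ┃The system optimizes┃    
       0    ┃              ┃  ┌──────────────┐  ┃    
Test        ┃              ┃Th│   Warning    │te┃    
       0    ┗━━━━━━━━━━━━━━┃Th│Save before cl│te┃    
  -40.47       0       0  ┃┃Th│  [Yes]  No   │es┃    
       0       0       0  ┃┃Th└──────────────┘es┃    
━━━━━━━━━━━━━━━━━━━━━━━━━━┛┃                    ┃    
                           ┃The pipeline analyze┃    
                           ┃                    ┃    
                           ┃                    ┃    
                           ┗━━━━━━━━━━━━━━━━━━━━┛    
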